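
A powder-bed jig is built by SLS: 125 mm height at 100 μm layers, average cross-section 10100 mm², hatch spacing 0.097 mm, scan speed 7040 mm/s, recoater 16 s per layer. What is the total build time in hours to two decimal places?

10.69 hours

Number of layers: 125 / 0.1 → 1250 (rounded up).
Per-layer scan distance = 10100 / 0.097, so 104123.7 mm.
Scan time per layer = 104123.7 / 7040 = 14.7903 s.
Time per layer = 14.7903 + 16 = 30.7903 s.
Build time = 1250 × 30.7903 = 38487.875 s = 10.69 hours.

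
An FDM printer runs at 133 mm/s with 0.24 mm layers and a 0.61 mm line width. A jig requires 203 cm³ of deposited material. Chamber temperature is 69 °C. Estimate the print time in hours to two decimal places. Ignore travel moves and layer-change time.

Bead cross-section: 0.24 × 0.61 → 0.1464 mm².
Path length: 203000 mm³ / 0.1464 mm² → 1386612 mm.
Time extruding = 1386612 / 133 = 10425.7 s.
Converting: 10425.7 s = 2.90 hours.

2.90 hours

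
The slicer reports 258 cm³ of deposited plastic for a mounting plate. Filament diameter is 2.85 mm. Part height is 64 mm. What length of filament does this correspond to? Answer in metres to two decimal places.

Filament cross-section = π × (2.85/2)² = 6.3794 mm².
L = 258000 mm³ / 6.3794 mm² = 40442.67 mm, i.e. 40.44 m.

40.44 m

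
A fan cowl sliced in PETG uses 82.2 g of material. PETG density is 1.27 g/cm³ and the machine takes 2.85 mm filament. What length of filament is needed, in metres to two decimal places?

10.15 m

Volume = 82.2 g / 1.27 g·cm⁻³ = 64.7244 cm³ = 64724.4 mm³.
A = π r² = π × 1.425² = 6.3794 mm².
Length = 64724.4 / 6.3794 = 10145.84 mm = 10.15 m.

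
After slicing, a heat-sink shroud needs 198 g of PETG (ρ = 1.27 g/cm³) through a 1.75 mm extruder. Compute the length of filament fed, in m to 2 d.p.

Extruded volume: 198/1.27 = 155.9055 cm³ (155905.5 mm³).
A = π r² = π × 0.875² = 2.4053 mm².
Length = 155905.5 / 2.4053 = 64817.49 mm = 64.82 m.

64.82 m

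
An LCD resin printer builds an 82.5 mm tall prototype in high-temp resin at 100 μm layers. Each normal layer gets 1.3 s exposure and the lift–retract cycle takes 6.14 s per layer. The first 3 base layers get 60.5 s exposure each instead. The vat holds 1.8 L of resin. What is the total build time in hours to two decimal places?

Layer count = ceil(82.5 / 0.1) = 825.
Burn-in layers: 3 × (60.5 + 6.14) → 199.92 s.
Normal layers = 822 × (1.3 + 6.14) = 6115.68 s.
Sum: 199.92 + 6115.68 = 6315.6 s → 1.75 hours.

1.75 hours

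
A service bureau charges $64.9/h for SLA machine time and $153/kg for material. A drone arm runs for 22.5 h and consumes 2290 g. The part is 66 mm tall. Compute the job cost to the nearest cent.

Time charge = 64.9 × 22.5 = $1460.25.
Material charge: 153 × 2290/1000 → $350.37.
Job cost: 1460.25 + 350.37 = $1810.62.

$1810.62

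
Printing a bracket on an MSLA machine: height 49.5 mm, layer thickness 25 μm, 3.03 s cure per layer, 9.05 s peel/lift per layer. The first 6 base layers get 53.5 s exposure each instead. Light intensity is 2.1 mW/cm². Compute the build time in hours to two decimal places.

6.73 hours

Layers = ⌈49.5/0.025⌉ = 1980.
Base layers = 6 × (53.5 + 9.05), so 375.3 s.
Regular layers: 1974 × (3.03 + 9.05) → 23845.92 s.
Sum: 375.3 + 23845.92 = 24221.22 s → 6.73 hours.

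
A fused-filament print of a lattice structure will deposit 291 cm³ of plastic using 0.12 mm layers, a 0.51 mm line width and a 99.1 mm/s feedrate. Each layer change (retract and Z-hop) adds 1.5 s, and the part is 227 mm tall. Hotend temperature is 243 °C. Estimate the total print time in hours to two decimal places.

Line area = 0.12 × 0.51, so 0.0612 mm².
Toolpath length = 291 cm³ / 0.0612 mm² = 291000 / 0.0612 = 4754902 mm.
Time extruding = 4754902 / 99.1 = 47980.8 s.
Number of layers: 227 / 0.12 → 1892 (rounded up).
Non-print overhead: 1892 × 1.5 → 2838 s.
Altogether 47980.8 + 2838 = 50818.8 s, i.e. 14.12 hours.

14.12 hours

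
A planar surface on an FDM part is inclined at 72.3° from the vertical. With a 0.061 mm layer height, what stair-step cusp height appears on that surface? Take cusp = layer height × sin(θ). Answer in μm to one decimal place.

58.1 μm

sin(72.3°) = 0.9527, so cusp = 0.061 × 0.9527 = 0.058115 mm → 58.1 μm.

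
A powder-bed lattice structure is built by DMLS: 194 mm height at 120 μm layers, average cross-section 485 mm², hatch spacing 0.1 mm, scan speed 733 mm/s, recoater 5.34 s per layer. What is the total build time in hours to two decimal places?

Layers = ⌈194/0.12⌉ = 1617.
Per-layer scan distance = 485 / 0.1, so 4850 mm.
Per-layer scan time = 4850 / 733 = 6.6166 s.
Layer cycle = 6.6166 + 5.34 = 11.9566 s.
1617 layers × 11.9566 s/layer = 19333.8222 s, i.e. 5.37 hours.

5.37 hours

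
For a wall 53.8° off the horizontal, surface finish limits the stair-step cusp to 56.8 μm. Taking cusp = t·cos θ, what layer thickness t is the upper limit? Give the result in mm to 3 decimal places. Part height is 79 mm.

0.096 mm

t = h_c / cos θ = 0.0568 / 0.5906 = 0.096 mm.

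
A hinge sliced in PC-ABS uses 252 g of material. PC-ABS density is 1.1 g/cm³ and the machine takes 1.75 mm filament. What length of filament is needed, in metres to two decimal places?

95.24 m

Extruded volume: 252/1.1 = 229.0909 cm³ (229090.9 mm³).
Cross-section of 1.75 mm filament: π·(1.75/2)² = 2.4053 mm².
Length = 229090.9 / 2.4053 = 95244.21 mm = 95.24 m.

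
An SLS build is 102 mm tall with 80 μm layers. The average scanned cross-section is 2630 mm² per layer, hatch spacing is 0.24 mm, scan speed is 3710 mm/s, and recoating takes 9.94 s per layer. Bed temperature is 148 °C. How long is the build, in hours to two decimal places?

Number of layers: 102 / 0.08 → 1275 (rounded up).
Per-layer scan distance: 2630 / 0.24 → 10958.3 mm.
Scan time per layer: 10958.3 / 3710 → 2.9537 s.
Layer cycle = 2.9537 + 9.94, so 12.8937 s.
1275 layers × 12.8937 s/layer = 16439.4675 s, i.e. 4.57 hours.

4.57 hours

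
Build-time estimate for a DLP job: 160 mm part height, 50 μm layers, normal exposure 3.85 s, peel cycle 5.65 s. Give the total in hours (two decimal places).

Layer count = ceil(160 / 0.05) = 3200.
Each layer takes = 3.85 + 5.65, so 9.5 s.
Total = 3200 × 9.5 = 30400 s = 8.44 hours.

8.44 hours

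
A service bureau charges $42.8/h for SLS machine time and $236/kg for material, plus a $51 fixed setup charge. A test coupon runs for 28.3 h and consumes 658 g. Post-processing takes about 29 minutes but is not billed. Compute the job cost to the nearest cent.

Machine cost = 42.8 × 28.3, so $1211.24.
Material cost: 236 × 658/1000 → $155.288.
Total = 1211.24 + 155.288 + 51 = 1417.528 ≈ $1417.53.

$1417.53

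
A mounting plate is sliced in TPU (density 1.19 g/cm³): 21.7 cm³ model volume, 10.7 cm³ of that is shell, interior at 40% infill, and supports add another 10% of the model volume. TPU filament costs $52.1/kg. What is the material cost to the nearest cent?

$1.07

Volume inside the shell = 21.7 − 10.7, so 11 cm³.
Infill deposited: 0.40 × 11 → 4.4 cm³.
Support: 0.10 × 21.7 → 2.17 cm³.
Deposited volume = 10.7 + 4.4 + 2.17, so 17.27 cm³.
Mass = 17.27 × 1.19 = 20.5513 g.
At $52.1/kg: 20.5513/1000 × 52.1 = $1.07.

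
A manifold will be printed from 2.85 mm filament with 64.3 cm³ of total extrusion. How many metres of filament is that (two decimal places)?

10.08 m

Filament cross-section = π × (2.85/2)² = 6.3794 mm².
Length = 64.3 cm³ / 6.3794 mm² = 64300 / 6.3794 = 10079.32 mm = 10.08 m.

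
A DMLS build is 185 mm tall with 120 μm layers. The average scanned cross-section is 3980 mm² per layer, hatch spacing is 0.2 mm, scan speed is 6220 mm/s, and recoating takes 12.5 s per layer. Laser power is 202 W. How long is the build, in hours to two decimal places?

6.72 hours

Layer count = ceil(185 / 0.12) = 1542.
Per-layer scan distance = 3980 / 0.2, so 19900 mm.
Laser time per layer = 19900 / 6220 = 3.1994 s.
Time per layer: 3.1994 + 12.5 → 15.6994 s.
1542 layers × 15.6994 s/layer = 24208.4748 s, i.e. 6.72 hours.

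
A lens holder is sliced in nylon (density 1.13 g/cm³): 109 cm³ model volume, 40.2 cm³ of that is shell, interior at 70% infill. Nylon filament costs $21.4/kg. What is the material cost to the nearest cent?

$2.14

Infill region = 109 − 40.2, so 68.8 cm³.
Infill deposited = 0.70 × 68.8, so 48.16 cm³.
Total extruded = 40.2 + 48.16, so 88.36 cm³.
Mass = 88.36 × 1.13 = 99.8468 g.
Cost = 99.8468 g / 1000 × $21.4/kg = $2.14.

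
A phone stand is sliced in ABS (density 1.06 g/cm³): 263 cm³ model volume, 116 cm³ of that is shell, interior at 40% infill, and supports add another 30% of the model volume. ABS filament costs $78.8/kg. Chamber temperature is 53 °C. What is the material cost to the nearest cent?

Volume inside the shell = 263 − 116, so 147 cm³.
Deposited infill: 0.40 × 147 → 58.8 cm³.
Support = 0.30 × 263 = 78.9 cm³.
Total extruded = 116 + 58.8 + 78.9, so 253.7 cm³.
Mass: 253.7 × 1.06 → 268.922 g.
Cost = 268.922 g / 1000 × $78.8/kg = $21.19.

$21.19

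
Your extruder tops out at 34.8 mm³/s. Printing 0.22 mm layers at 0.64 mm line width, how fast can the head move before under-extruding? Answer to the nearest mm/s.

A: 0.22 × 0.64 → 0.1408 mm².
Max speed = 34.8 / 0.1408 = 247.16 ≈ 247 mm/s.

247 mm/s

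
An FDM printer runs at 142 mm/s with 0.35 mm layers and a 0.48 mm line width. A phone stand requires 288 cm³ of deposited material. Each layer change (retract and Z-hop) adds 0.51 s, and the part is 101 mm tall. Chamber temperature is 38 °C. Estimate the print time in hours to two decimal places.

Extrusion cross-section: 0.35 × 0.48 → 0.168 mm².
Total extruded path = 288000/0.168 = 1714285.7 mm.
Print-move time = 1714285.7 / 142, so 12072.4 s.
Layer count = ceil(101 / 0.35) = 289.
Non-print overhead = 289 × 0.51 = 147.39 s.
Total = 12072.4 + 147.39 = 12219.79 s = 3.39 hours.

3.39 hours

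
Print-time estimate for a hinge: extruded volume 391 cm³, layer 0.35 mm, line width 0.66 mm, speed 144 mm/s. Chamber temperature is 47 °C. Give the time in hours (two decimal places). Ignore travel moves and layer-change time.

3.27 hours

Extrusion cross-section = 0.35 × 0.66 = 0.231 mm².
Path length: 391000 mm³ / 0.231 mm² → 1692640.7 mm.
Extrusion time = 1692640.7 / 144, so 11754.4 s.
11754.4 s = 3.27 hours.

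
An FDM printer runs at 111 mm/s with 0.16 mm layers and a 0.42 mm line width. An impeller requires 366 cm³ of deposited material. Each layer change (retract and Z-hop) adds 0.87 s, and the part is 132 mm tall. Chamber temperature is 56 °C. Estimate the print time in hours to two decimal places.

13.83 hours

Bead cross-section = 0.16 × 0.42, so 0.0672 mm².
Total extruded path = 366000/0.0672 = 5446428.6 mm.
Print-move time = 5446428.6 / 111 = 49066.9 s.
Layer count = ceil(132 / 0.16) = 825.
Z-hop total = 825 × 0.87 = 717.75 s.
Total = 49066.9 + 717.75 = 49784.65 s = 13.83 hours.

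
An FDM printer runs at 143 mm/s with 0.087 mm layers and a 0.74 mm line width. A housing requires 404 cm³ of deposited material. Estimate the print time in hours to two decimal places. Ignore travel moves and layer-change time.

12.19 hours

Bead cross-section = 0.087 × 0.74 = 0.06438 mm².
Path length: 404000 mm³ / 0.06438 mm² → 6275240.8 mm.
Print-move time = 6275240.8 / 143, so 43882.8 s.
43882.8 s = 12.19 hours.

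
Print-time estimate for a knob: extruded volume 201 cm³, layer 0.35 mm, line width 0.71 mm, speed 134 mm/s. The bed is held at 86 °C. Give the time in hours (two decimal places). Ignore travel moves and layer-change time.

Bead cross-section = 0.35 × 0.71 = 0.2485 mm².
Total extruded path = 201000/0.2485 = 808853.1 mm.
Time extruding = 808853.1 / 134, so 6036.2 s.
Converting: 6036.2 s = 1.68 hours.

1.68 hours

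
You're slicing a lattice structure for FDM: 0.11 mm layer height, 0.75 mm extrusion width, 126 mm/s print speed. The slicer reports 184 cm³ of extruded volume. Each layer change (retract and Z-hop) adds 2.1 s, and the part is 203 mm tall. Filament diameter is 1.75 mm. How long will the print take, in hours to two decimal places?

Bead cross-section = 0.11 × 0.75 = 0.0825 mm².
Toolpath length = 184 cm³ / 0.0825 mm² = 184000 / 0.0825 = 2230303 mm.
Time extruding: 2230303 / 126 → 17700.8 s.
Number of layers: 203 / 0.11 → 1846 (rounded up).
Non-print overhead = 1846 × 2.1 = 3876.6 s.
Total = 17700.8 + 3876.6 = 21577.4 s = 5.99 hours.

5.99 hours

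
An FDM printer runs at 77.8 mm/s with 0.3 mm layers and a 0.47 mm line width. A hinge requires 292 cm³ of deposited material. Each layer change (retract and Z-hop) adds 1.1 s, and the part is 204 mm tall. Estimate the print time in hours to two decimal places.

7.60 hours

Extrusion cross-section: 0.3 × 0.47 → 0.141 mm².
Toolpath length = 292 cm³ / 0.141 mm² = 292000 / 0.141 = 2070922 mm.
Time extruding = 2070922 / 77.8, so 26618.5 s.
Layer count = ceil(204 / 0.3) = 680.
Layer-change overhead = 680 × 1.1 = 748 s.
Total = 26618.5 + 748 = 27366.5 s = 7.60 hours.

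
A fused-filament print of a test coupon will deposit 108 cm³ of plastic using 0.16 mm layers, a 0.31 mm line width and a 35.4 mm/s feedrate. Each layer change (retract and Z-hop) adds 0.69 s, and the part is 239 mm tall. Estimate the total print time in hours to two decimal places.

Bead cross-section: 0.16 × 0.31 → 0.0496 mm².
Toolpath length = 108 cm³ / 0.0496 mm² = 108000 / 0.0496 = 2177419.4 mm.
Time extruding: 2177419.4 / 35.4 → 61509 s.
Layers = ⌈239/0.16⌉ = 1494.
Layer-change overhead: 1494 × 0.69 → 1030.86 s.
Altogether 61509 + 1030.86 = 62539.86 s, i.e. 17.37 hours.

17.37 hours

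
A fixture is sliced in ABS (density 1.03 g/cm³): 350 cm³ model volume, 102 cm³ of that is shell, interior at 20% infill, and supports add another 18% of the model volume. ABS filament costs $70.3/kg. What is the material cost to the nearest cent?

Infill region: 350 − 102 → 248 cm³.
Deposited infill = 0.20 × 248 = 49.6 cm³.
Support = 0.18 × 350, so 63 cm³.
Total extruded: 102 + 49.6 + 63 → 214.6 cm³.
Mass = 214.6 × 1.03 = 221.038 g.
At $70.3/kg: 221.038/1000 × 70.3 = $15.54.

$15.54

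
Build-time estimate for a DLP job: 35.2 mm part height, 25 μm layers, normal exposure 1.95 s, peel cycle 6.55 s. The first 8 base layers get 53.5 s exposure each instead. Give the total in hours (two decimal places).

3.44 hours

Layers = ⌈35.2/0.025⌉ = 1408.
Base layers: 8 × (53.5 + 6.55) → 480.4 s.
Remaining layers = 1400 × (1.95 + 6.55) = 11900 s.
Total = 480.4 + 11900 = 12380.4 s = 3.44 hours.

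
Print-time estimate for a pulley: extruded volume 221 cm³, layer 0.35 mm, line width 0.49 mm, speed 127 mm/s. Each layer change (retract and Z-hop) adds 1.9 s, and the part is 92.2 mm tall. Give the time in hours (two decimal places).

2.96 hours

Extrusion cross-section = 0.35 × 0.49 = 0.1715 mm².
Toolpath length = 221 cm³ / 0.1715 mm² = 221000 / 0.1715 = 1288629.7 mm.
Extrusion time = 1288629.7 / 127, so 10146.7 s.
Layer count = ceil(92.2 / 0.35) = 264.
Z-hop total: 264 × 1.9 → 501.6 s.
Total = 10146.7 + 501.6 = 10648.3 s = 2.96 hours.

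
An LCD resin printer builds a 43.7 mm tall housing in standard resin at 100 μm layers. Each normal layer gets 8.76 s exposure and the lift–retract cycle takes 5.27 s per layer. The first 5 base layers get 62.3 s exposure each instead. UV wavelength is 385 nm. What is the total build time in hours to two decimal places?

Layer count = ceil(43.7 / 0.1) = 437.
Bottom layers = 5 × (62.3 + 5.27), so 337.85 s.
Normal layers: 432 × (8.76 + 5.27) → 6060.96 s.
Total = 337.85 + 6060.96 = 6398.81 s = 1.78 hours.

1.78 hours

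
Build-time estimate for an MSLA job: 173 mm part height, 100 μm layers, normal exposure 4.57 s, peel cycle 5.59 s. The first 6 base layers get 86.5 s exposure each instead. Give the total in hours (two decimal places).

Layer count = ceil(173 / 0.1) = 1730.
Burn-in layers: 6 × (86.5 + 5.59) → 552.54 s.
Normal layers = 1724 × (4.57 + 5.59) = 17515.84 s.
Sum: 552.54 + 17515.84 = 18068.38 s → 5.02 hours.

5.02 hours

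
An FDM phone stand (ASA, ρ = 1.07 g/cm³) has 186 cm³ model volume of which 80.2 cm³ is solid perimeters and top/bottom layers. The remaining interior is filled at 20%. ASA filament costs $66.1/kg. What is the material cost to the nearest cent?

Interior volume: 186 − 80.2 → 105.8 cm³.
Infill volume: 0.20 × 105.8 → 21.16 cm³.
Total printed volume = 80.2 + 21.16, so 101.36 cm³.
Mass = 101.36 × 1.07, so 108.4552 g.
Cost = 108.4552 g / 1000 × $66.1/kg = $7.17.

$7.17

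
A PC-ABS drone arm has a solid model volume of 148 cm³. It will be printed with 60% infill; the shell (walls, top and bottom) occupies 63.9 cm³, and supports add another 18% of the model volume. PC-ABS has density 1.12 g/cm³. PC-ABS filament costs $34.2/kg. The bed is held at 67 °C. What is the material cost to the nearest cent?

$5.40

Infill region: 148 − 63.9 → 84.1 cm³.
Infill deposited = 0.60 × 84.1 = 50.46 cm³.
Support: 0.18 × 148 → 26.64 cm³.
Total printed volume: 63.9 + 50.46 + 26.64 → 141 cm³.
Mass = 141 × 1.12, so 157.92 g.
At $34.2/kg: 157.92/1000 × 34.2 = $5.40.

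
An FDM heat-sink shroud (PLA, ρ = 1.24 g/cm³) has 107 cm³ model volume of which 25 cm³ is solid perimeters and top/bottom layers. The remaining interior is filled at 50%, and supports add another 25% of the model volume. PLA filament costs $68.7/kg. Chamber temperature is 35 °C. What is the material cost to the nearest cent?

Volume inside the shell = 107 − 25, so 82 cm³.
Infill volume: 0.50 × 82 → 41 cm³.
Support: 0.25 × 107 → 26.75 cm³.
Deposited volume = 25 + 41 + 26.75 = 92.75 cm³.
Mass = 92.75 × 1.24, so 115.01 g.
At $68.7/kg: 115.01/1000 × 68.7 = $7.90.

$7.90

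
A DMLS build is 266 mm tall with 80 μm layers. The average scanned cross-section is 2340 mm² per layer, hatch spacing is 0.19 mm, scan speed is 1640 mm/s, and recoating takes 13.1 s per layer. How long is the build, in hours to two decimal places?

19.04 hours

Layer count = ceil(266 / 0.08) = 3325.
Hatch length per layer = 2340 / 0.19 = 12315.8 mm.
Per-layer scan time: 12315.8 / 1640 → 7.5096 s.
Per-layer time = 7.5096 + 13.1, so 20.6096 s.
Build time = 3325 × 20.6096 = 68526.92 s = 19.04 hours.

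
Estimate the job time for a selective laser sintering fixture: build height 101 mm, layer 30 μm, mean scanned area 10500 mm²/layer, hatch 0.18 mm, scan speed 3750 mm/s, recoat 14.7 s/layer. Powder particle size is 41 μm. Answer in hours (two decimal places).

Layer count = ceil(101 / 0.03) = 3367.
Hatch length per layer = 10500 / 0.18, so 58333.3 mm.
Laser time per layer: 58333.3 / 3750 → 15.5555 s.
Time per layer: 15.5555 + 14.7 → 30.2555 s.
3367 layers × 30.2555 s/layer = 101870.2685 s, i.e. 28.30 hours.

28.30 hours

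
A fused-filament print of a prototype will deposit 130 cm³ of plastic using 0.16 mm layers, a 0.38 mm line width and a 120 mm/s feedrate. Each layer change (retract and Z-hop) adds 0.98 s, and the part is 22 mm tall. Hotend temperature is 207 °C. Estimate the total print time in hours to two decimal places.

Extrusion cross-section = 0.16 × 0.38 = 0.0608 mm².
Total extruded path = 130000/0.0608 = 2138157.9 mm.
Print-move time = 2138157.9 / 120 = 17818 s.
Number of layers: 22 / 0.16 → 138 (rounded up).
Non-print overhead: 138 × 0.98 → 135.24 s.
Altogether 17818 + 135.24 = 17953.24 s, i.e. 4.99 hours.

4.99 hours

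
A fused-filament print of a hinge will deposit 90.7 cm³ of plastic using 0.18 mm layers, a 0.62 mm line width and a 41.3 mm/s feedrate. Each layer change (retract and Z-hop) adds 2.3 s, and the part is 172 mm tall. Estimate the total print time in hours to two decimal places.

6.08 hours

Line area = 0.18 × 0.62, so 0.1116 mm².
Path length: 90700 mm³ / 0.1116 mm² → 812724 mm.
Time extruding = 812724 / 41.3 = 19678.5 s.
Layer count = ceil(172 / 0.18) = 956.
Layer-change overhead = 956 × 2.3 = 2198.8 s.
Altogether 19678.5 + 2198.8 = 21877.3 s, i.e. 6.08 hours.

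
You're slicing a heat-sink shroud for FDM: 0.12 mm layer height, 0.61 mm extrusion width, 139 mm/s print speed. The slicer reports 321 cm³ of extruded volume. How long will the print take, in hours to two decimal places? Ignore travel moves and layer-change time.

Line area: 0.12 × 0.61 → 0.0732 mm².
Total extruded path = 321000/0.0732 = 4385245.9 mm.
Time extruding = 4385245.9 / 139, so 31548.5 s.
31548.5 s = 8.76 hours.

8.76 hours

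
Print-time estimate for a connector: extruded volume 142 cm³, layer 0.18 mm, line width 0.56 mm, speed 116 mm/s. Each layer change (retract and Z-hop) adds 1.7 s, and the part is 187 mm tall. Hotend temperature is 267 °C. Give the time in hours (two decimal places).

Extrusion cross-section = 0.18 × 0.56, so 0.1008 mm².
Path length: 142000 mm³ / 0.1008 mm² → 1408730.2 mm.
Extrusion time = 1408730.2 / 116 = 12144.2 s.
Layers = ⌈187/0.18⌉ = 1039.
Z-hop total = 1039 × 1.7, so 1766.3 s.
Altogether 12144.2 + 1766.3 = 13910.5 s, i.e. 3.86 hours.

3.86 hours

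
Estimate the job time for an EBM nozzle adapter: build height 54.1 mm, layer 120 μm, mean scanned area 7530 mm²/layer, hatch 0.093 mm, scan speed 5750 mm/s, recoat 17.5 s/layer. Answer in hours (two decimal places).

Layers = ⌈54.1/0.12⌉ = 451.
Scan path per layer: 7530 / 0.093 → 80967.7 mm.
Scan time per layer: 80967.7 / 5750 → 14.0813 s.
Per-layer time = 14.0813 + 17.5, so 31.5813 s.
Total: 451 × 31.5813 s = 14243.1663 s → 3.96 hours.

3.96 hours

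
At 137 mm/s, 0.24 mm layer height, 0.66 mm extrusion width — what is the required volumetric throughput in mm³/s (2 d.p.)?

A = 0.24 × 0.66 = 0.1584 mm².
Q = v·A = 137 × 0.1584 = 21.70 mm³/s.

21.70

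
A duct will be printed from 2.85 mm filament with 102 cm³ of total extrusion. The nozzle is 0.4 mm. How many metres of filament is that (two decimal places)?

15.99 m

Cross-section of 2.85 mm filament: π·(2.85/2)² = 6.3794 mm².
Length = 102 cm³ / 6.3794 mm² = 102000 / 6.3794 = 15988.96 mm = 15.99 m.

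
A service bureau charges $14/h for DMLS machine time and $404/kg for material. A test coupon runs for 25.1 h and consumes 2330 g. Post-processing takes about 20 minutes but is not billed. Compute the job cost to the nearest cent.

Machine-time cost = 14 × 25.1, so $351.40.
Material cost: 404 × 2330/1000 → $941.32.
Job cost: 351.40 + 941.32 = $1292.72.

$1292.72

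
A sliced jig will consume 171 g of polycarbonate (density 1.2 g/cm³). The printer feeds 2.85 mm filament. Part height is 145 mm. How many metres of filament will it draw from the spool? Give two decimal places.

22.34 m

Extruded volume: 171/1.2 = 142.5 cm³ (142500 mm³).
A = π r² = π × 1.425² = 6.3794 mm².
Length = 142500 / 6.3794 = 22337.52 mm = 22.34 m.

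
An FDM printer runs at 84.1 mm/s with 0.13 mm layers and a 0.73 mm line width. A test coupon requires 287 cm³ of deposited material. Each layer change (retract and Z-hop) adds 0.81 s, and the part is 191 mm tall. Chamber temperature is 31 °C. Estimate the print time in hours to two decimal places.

10.32 hours

Bead cross-section = 0.13 × 0.73 = 0.0949 mm².
Total extruded path = 287000/0.0949 = 3024236 mm.
Time extruding: 3024236 / 84.1 → 35960 s.
Layer count = ceil(191 / 0.13) = 1470.
Non-print overhead = 1470 × 0.81 = 1190.7 s.
Total = 35960 + 1190.7 = 37150.7 s = 10.32 hours.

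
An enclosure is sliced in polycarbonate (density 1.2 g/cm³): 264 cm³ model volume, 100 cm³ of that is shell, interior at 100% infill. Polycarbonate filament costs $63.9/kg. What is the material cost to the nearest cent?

$20.24

Interior volume = 264 − 100, so 164 cm³.
Infill volume = 1.00 × 164, so 164 cm³.
Deposited volume = 100 + 164, so 264 cm³.
Mass: 264 × 1.2 → 316.8 g.
At $63.9/kg: 316.8/1000 × 63.9 = $20.24.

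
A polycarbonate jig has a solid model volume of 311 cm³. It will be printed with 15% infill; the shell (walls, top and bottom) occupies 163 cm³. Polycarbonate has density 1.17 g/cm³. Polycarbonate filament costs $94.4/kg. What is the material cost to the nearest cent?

$20.45

Volume inside the shell: 311 − 163 → 148 cm³.
Infill volume: 0.15 × 148 → 22.2 cm³.
Total printed volume: 163 + 22.2 → 185.2 cm³.
Mass: 185.2 × 1.17 → 216.684 g.
At $94.4/kg: 216.684/1000 × 94.4 = $20.45.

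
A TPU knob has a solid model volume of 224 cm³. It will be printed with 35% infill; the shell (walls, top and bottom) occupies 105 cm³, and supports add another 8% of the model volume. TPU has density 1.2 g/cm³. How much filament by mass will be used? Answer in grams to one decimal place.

197.5 g

Interior volume = 224 − 105, so 119 cm³.
Deposited infill = 0.35 × 119 = 41.65 cm³.
Support = 0.08 × 224 = 17.92 cm³.
Total extruded: 105 + 41.65 + 17.92 → 164.57 cm³.
Mass: 164.57 × 1.2 → 197.484 g.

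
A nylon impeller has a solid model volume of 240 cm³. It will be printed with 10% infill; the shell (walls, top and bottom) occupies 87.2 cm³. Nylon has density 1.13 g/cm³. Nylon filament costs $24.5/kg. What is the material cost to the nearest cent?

$2.84

Infill region = 240 − 87.2, so 152.8 cm³.
Deposited infill = 0.10 × 152.8, so 15.28 cm³.
Total printed volume = 87.2 + 15.28 = 102.48 cm³.
Mass: 102.48 × 1.13 → 115.8024 g.
At $24.5/kg: 115.8024/1000 × 24.5 = $2.84.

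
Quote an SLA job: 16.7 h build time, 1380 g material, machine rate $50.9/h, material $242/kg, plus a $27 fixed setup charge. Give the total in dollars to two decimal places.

Machine cost = 50.9 × 16.7 = $850.03.
Material cost: 242 × 1380/1000 → $333.96.
Total = 850.03 + 333.96 + 27 = $1210.99.

$1210.99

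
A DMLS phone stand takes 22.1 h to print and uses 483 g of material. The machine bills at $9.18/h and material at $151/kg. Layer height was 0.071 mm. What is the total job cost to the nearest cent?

Machine-time cost = 9.18 × 22.1 = $202.878.
Material charge: 151 × 483/1000 → $72.933.
Total = 202.878 + 72.933 = 275.811 ≈ $275.81.

$275.81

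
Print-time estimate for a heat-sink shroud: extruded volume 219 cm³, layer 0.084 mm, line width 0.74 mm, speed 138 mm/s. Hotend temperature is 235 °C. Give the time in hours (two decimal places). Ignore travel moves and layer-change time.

Extrusion cross-section = 0.084 × 0.74 = 0.06216 mm².
Toolpath length = 219 cm³ / 0.06216 mm² = 219000 / 0.06216 = 3523166 mm.
Time extruding = 3523166 / 138, so 25530.2 s.
That's 25530.2 s → 7.09 hours.

7.09 hours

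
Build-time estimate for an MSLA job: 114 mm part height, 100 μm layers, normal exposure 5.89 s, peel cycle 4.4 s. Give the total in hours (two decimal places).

3.26 hours

Layer count = ceil(114 / 0.1) = 1140.
Cycle time = 5.89 + 4.4, so 10.29 s.
Build time: 1140 × 10.29 s = 11730.6 s, i.e. 3.26 hours.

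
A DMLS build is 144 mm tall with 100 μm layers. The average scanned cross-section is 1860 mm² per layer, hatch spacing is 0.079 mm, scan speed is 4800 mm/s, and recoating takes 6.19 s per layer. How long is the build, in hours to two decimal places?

Layer count = ceil(144 / 0.1) = 1440.
Hatch length per layer = 1860 / 0.079 = 23544.3 mm.
Scan time per layer = 23544.3 / 4800 = 4.9051 s.
Time per layer = 4.9051 + 6.19 = 11.0951 s.
Total: 1440 × 11.0951 s = 15976.944 s → 4.44 hours.

4.44 hours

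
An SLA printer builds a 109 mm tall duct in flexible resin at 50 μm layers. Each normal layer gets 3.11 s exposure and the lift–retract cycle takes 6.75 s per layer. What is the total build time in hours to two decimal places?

5.97 hours

Number of layers: 109 / 0.05 → 2180 (rounded up).
Per-layer time = 3.11 + 6.75, so 9.86 s.
Total = 2180 × 9.86 = 21494.8 s = 5.97 hours.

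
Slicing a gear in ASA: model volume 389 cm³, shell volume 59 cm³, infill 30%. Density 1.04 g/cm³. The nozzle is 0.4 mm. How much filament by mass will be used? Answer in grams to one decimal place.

Interior volume: 389 − 59 → 330 cm³.
Deposited infill: 0.30 × 330 → 99 cm³.
Total extruded = 59 + 99 = 158 cm³.
Mass = 158 × 1.04, so 164.32 g.

164.3 g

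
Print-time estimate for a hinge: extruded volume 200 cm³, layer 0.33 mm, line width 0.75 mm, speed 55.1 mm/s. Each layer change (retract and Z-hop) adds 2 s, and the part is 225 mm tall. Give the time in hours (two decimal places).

4.45 hours

Extrusion cross-section = 0.33 × 0.75, so 0.2475 mm².
Path length: 200000 mm³ / 0.2475 mm² → 808080.8 mm.
Time extruding = 808080.8 / 55.1, so 14665.7 s.
Layer count = ceil(225 / 0.33) = 682.
Non-print overhead = 682 × 2 = 1364 s.
Total = 14665.7 + 1364 = 16029.7 s = 4.45 hours.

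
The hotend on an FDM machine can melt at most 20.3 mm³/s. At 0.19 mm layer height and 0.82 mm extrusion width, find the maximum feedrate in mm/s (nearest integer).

Extrusion cross-section = 0.19 × 0.82, so 0.1558 mm².
Max speed = 20.3 / 0.1558 = 130.30 ≈ 130 mm/s.

130 mm/s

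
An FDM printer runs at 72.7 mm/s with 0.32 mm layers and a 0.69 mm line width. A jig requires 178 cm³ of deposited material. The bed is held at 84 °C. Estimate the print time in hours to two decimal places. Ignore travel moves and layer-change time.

3.08 hours

Bead cross-section = 0.32 × 0.69 = 0.2208 mm².
Path length: 178000 mm³ / 0.2208 mm² → 806159.4 mm.
Time extruding = 806159.4 / 72.7 = 11088.9 s.
That's 11088.9 s → 3.08 hours.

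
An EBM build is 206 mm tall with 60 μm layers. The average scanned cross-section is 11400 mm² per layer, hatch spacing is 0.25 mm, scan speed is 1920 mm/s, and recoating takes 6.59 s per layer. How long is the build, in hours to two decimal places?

28.94 hours

Layers = ⌈206/0.06⌉ = 3434.
Scan path per layer: 11400 / 0.25 → 45600 mm.
Beam time per layer = 45600 / 1920, so 23.75 s.
Time per layer = 23.75 + 6.59 = 30.34 s.
3434 layers × 30.34 s/layer = 104187.56 s, i.e. 28.94 hours.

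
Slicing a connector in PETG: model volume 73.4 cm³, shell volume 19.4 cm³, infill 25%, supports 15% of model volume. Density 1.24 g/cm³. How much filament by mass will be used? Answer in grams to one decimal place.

54.4 g

Volume inside the shell: 73.4 − 19.4 → 54 cm³.
Infill deposited: 0.25 × 54 → 13.5 cm³.
Support = 0.15 × 73.4, so 11.01 cm³.
Total extruded = 19.4 + 13.5 + 11.01, so 43.91 cm³.
Mass = 43.91 × 1.24 = 54.4484 g.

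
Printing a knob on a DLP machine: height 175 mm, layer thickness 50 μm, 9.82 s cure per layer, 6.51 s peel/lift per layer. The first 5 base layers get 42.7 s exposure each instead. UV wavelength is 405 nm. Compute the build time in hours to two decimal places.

Number of layers: 175 / 0.05 → 3500 (rounded up).
Burn-in layers: 5 × (42.7 + 6.51) → 246.05 s.
Remaining layers = 3495 × (9.82 + 6.51), so 57073.35 s.
Total = 246.05 + 57073.35 = 57319.4 s = 15.92 hours.

15.92 hours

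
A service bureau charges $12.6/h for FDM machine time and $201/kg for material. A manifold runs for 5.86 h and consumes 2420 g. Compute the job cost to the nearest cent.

$560.26

Machine cost: 12.6 × 5.86 → $73.836.
Material charge = 201 × 2420/1000 = $486.42.
Total = 73.836 + 486.42 = 560.256 ≈ $560.26.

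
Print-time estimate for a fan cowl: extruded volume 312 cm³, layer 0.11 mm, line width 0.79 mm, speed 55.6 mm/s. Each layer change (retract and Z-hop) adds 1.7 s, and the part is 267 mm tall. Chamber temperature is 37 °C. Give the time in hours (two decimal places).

Line area = 0.11 × 0.79 = 0.0869 mm².
Total extruded path = 312000/0.0869 = 3590333.7 mm.
Extrusion time = 3590333.7 / 55.6 = 64574.3 s.
Layers = ⌈267/0.11⌉ = 2428.
Layer-change overhead: 2428 × 1.7 → 4127.6 s.
Altogether 64574.3 + 4127.6 = 68701.9 s, i.e. 19.08 hours.

19.08 hours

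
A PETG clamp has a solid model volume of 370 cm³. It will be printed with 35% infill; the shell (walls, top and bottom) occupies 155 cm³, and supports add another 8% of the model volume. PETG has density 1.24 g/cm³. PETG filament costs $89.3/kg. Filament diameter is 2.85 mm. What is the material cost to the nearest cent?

Infill region: 370 − 155 → 215 cm³.
Infill volume = 0.35 × 215 = 75.25 cm³.
Support: 0.08 × 370 → 29.6 cm³.
Deposited volume = 155 + 75.25 + 29.6 = 259.85 cm³.
Mass: 259.85 × 1.24 → 322.214 g.
Cost = 322.214 g / 1000 × $89.3/kg = $28.77.

$28.77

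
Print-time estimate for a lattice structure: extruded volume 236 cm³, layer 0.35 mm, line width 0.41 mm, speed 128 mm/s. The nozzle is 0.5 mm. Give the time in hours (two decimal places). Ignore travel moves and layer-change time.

3.57 hours

Extrusion cross-section: 0.35 × 0.41 → 0.1435 mm².
Toolpath length = 236 cm³ / 0.1435 mm² = 236000 / 0.1435 = 1644599.3 mm.
Extrusion time = 1644599.3 / 128 = 12848.4 s.
12848.4 s = 3.57 hours.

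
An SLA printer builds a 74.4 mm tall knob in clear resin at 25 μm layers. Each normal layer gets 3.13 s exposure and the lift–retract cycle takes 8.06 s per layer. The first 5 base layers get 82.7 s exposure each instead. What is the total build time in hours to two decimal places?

9.36 hours

Layers = ⌈74.4/0.025⌉ = 2976.
Burn-in layers: 5 × (82.7 + 8.06) → 453.8 s.
Normal layers = 2971 × (3.13 + 8.06) = 33245.49 s.
Sum: 453.8 + 33245.49 = 33699.29 s → 9.36 hours.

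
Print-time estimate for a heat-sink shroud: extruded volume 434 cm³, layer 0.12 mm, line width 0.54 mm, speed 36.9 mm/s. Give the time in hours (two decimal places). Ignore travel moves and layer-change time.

50.42 hours

Line area = 0.12 × 0.54 = 0.0648 mm².
Total extruded path = 434000/0.0648 = 6697530.9 mm.
Time extruding = 6697530.9 / 36.9 = 181504.9 s.
In the requested units: 181504.9 s = 50.42 hours.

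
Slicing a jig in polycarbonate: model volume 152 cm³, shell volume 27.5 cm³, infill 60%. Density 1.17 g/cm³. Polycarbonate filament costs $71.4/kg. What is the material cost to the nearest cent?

Volume inside the shell = 152 − 27.5 = 124.5 cm³.
Infill deposited: 0.60 × 124.5 → 74.7 cm³.
Total extruded: 27.5 + 74.7 → 102.2 cm³.
Mass: 102.2 × 1.17 → 119.574 g.
Cost = 119.574 g / 1000 × $71.4/kg = $8.54.

$8.54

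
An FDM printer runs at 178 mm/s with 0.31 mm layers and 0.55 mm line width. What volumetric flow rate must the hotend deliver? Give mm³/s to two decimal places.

A: 0.31 × 0.55 → 0.1705 mm².
Q = v·A = 178 × 0.1705 = 30.35 mm³/s.

30.35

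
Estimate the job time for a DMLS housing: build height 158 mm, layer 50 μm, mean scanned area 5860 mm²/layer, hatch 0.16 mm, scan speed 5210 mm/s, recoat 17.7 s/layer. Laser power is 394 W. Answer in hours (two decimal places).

21.71 hours

Number of layers: 158 / 0.05 → 3160 (rounded up).
Per-layer scan distance = 5860 / 0.16, so 36625 mm.
Laser time per layer = 36625 / 5210 = 7.0298 s.
Layer cycle = 7.0298 + 17.7, so 24.7298 s.
Build time = 3160 × 24.7298 = 78146.168 s = 21.71 hours.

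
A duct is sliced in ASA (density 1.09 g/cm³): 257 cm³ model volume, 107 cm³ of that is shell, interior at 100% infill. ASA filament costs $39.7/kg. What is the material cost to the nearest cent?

$11.12

Infill region: 257 − 107 → 150 cm³.
Infill deposited: 1.00 × 150 → 150 cm³.
Total printed volume = 107 + 150 = 257 cm³.
Mass = 257 × 1.09 = 280.13 g.
Cost = 280.13 g / 1000 × $39.7/kg = $11.12.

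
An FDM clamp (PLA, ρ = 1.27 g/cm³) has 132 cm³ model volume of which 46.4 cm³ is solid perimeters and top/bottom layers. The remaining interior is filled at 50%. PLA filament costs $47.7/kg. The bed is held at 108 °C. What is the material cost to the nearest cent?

$5.40

Infill region = 132 − 46.4, so 85.6 cm³.
Deposited infill = 0.50 × 85.6, so 42.8 cm³.
Deposited volume = 46.4 + 42.8, so 89.2 cm³.
Mass = 89.2 × 1.27 = 113.284 g.
Cost = 113.284 g / 1000 × $47.7/kg = $5.40.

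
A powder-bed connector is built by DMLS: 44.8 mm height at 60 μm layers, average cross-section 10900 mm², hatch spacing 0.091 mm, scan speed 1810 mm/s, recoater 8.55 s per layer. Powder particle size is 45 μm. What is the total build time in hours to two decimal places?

Layers = ⌈44.8/0.06⌉ = 747.
Scan path per layer: 10900 / 0.091 → 119780.2 mm.
Per-layer scan time = 119780.2 / 1810 = 66.1769 s.
Per-layer time: 66.1769 + 8.55 → 74.7269 s.
Total: 747 × 74.7269 s = 55820.9943 s → 15.51 hours.

15.51 hours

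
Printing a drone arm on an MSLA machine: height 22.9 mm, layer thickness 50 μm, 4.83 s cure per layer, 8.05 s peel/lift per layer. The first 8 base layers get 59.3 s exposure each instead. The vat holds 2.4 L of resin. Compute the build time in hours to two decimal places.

Layer count = ceil(22.9 / 0.05) = 458.
Burn-in layers: 8 × (59.3 + 8.05) → 538.8 s.
Regular layers: 450 × (4.83 + 8.05) → 5796 s.
Sum: 538.8 + 5796 = 6334.8 s → 1.76 hours.

1.76 hours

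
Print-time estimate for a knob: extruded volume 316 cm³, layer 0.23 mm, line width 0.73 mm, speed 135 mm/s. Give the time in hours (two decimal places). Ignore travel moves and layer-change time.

3.87 hours

Bead cross-section: 0.23 × 0.73 → 0.1679 mm².
Toolpath length = 316 cm³ / 0.1679 mm² = 316000 / 0.1679 = 1882072.7 mm.
Time extruding: 1882072.7 / 135 → 13941.3 s.
Converting: 13941.3 s = 3.87 hours.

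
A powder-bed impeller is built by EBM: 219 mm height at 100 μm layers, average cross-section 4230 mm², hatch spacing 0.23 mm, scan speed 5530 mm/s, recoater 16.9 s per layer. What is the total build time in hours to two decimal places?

Number of layers: 219 / 0.1 → 2190 (rounded up).
Scan path per layer = 4230 / 0.23, so 18391.3 mm.
Scan time per layer: 18391.3 / 5530 → 3.3257 s.
Time per layer = 3.3257 + 16.9 = 20.2257 s.
2190 layers × 20.2257 s/layer = 44294.283 s, i.e. 12.30 hours.

12.30 hours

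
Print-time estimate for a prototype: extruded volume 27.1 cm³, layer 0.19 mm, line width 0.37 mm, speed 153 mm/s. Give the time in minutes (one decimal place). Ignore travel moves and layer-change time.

42.0 minutes

Bead cross-section = 0.19 × 0.37, so 0.0703 mm².
Path length: 27100 mm³ / 0.0703 mm² → 385490.8 mm.
Extrusion time = 385490.8 / 153, so 2519.5 s.
That's 2519.5 s → 42.0 minutes.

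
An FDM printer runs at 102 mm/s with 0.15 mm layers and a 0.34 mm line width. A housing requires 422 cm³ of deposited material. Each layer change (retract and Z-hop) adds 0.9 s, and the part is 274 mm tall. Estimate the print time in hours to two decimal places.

Bead cross-section = 0.15 × 0.34, so 0.051 mm².
Toolpath length = 422 cm³ / 0.051 mm² = 422000 / 0.051 = 8274509.8 mm.
Extrusion time = 8274509.8 / 102 = 81122.6 s.
Layers = ⌈274/0.15⌉ = 1827.
Layer-change overhead = 1827 × 0.9, so 1644.3 s.
Altogether 81122.6 + 1644.3 = 82766.9 s, i.e. 22.99 hours.

22.99 hours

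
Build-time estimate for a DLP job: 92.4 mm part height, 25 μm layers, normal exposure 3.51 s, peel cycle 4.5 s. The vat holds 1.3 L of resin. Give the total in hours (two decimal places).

Layer count = ceil(92.4 / 0.025) = 3696.
Cycle time: 3.51 + 4.5 → 8.01 s.
Build time: 3696 × 8.01 s = 29604.96 s, i.e. 8.22 hours.

8.22 hours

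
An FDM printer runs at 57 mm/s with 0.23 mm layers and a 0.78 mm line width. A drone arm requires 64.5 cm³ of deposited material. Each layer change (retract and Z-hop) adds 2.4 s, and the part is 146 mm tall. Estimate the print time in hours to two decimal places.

2.18 hours

Extrusion cross-section = 0.23 × 0.78, so 0.1794 mm².
Path length: 64500 mm³ / 0.1794 mm² → 359531.8 mm.
Print-move time: 359531.8 / 57 → 6307.6 s.
Layer count = ceil(146 / 0.23) = 635.
Layer-change overhead: 635 × 2.4 → 1524 s.
Total = 6307.6 + 1524 = 7831.6 s = 2.18 hours.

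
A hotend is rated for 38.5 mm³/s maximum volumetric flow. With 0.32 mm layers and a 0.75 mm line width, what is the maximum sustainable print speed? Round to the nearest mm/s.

Extrusion cross-section = 0.32 × 0.75 = 0.24 mm².
v_max = Q/A = 38.5/0.24 = 160.42 mm/s → 160 mm/s.

160 mm/s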